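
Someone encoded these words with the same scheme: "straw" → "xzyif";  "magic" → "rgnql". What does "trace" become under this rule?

Each letter shifts forward by (position + 5), i.e. 5, 6, 7, … — the shift grows by one for each successive letter.
For trace: t+5=y, r+6=x, a+7=h, c+8=k, e+9=n.

yxhkn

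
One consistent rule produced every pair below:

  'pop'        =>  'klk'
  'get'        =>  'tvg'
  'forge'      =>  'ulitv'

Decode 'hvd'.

Letters are reflected about the middle of the alphabet (position → 25−position): Atbash.
Reversing it on hvd: h↔s, v↔e, d↔w.

sew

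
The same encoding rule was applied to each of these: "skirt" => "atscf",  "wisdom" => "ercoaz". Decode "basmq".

tribe

Each letter shifts forward by (position + 8), i.e. 8, 9, 10, … — the shift grows by one for each successive letter.
Decoding basmq: b−8=t, a−9=r, s−10=i, m−11=b, q−12=e.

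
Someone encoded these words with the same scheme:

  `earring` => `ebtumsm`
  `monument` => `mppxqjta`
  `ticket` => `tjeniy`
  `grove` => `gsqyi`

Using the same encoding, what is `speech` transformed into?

sqghgm

In earring: e→e is +0, a→b is +1, r→t is +2, r→u is +3 — the shift increases by 1 each position. Each letter shifts forward by its position index (0, 1, 2, …) — the shift grows by one for each successive letter.
On speech: s+0=s, p+1=q, e+2=g, e+3=h, c+4=g, h+5=m.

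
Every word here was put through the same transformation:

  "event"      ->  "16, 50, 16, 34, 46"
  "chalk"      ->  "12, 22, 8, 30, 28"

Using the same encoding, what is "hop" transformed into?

22, 36, 38

e(#5)→16 and v(#22)→50: differences scale by 2, so n = 2·pos + 6. The formula is n = 2×(alphabet index, a=1) + 6.
For hop: h=8→22, o=15→36, p=16→38.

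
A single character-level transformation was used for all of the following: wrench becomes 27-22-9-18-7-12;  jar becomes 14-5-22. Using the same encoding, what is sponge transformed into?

23-20-19-18-11-9

w is letter #23 and maps to 27: an offset of 4. Each letter is replaced by its alphabet position (a=1..z=26) + 4.
On sponge: s=19→23, p=16→20, o=15→19, n=14→18, g=7→11, e=5→9.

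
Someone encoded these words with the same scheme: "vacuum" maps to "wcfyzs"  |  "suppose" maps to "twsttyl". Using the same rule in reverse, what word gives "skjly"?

In vacuum: v→w is +1, a→c is +2, c→f is +3, u→y is +4 — the shift increases by 1 each position. Each letter shifts forward by (position + 1), i.e. 1, 2, 3, … — the shift grows by one for each successive letter.
Reversing it on skjly: s−1=r, k−2=i, j−3=g, l−4=h, y−5=t.

right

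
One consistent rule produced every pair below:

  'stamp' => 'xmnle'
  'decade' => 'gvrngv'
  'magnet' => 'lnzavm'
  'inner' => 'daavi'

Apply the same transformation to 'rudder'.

ibggvi

s(18)→x(23) and t(19)→m(12) fit y≡15x+13 (mod 26); the inverse of 15 mod 26 is 7. This is an affine cipher: with a=0,…,z=25, each position x becomes (15x+13) mod 26.
Applying it to rudder: r(17)→15·17+13≡8=i; u(20)→15·20+13≡1=b; d(3)→15·3+13≡6=g; d(3)→15·3+13≡6=g; e(4)→15·4+13≡21=v; r(17)→15·17+13≡8=i (all mod 26).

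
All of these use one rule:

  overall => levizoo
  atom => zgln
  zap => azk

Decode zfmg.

aunt

Each pair mirrors across the alphabet (o↔l, v↔e, e↔v): positions sum to 25. Each letter is replaced by its mirror in the alphabet: a↔z, b↔y, c↔x, and so on (the Atbash cipher).
Decoding zfmg: z↔a, f↔u, m↔n, g↔t.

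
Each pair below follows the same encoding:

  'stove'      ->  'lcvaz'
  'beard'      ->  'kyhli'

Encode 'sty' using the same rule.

faz

The output letters match the input read backwards, each shifted +7: stove reversed is evots. The word is reversed, then every letter is shifted forward by 7.
On sty: reverse → yts; then shift: y+7=f, t+7=a, s+7=z.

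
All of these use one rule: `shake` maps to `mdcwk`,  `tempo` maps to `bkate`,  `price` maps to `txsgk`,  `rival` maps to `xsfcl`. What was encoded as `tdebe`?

s(18)→m(12) and h(7)→d(3) fit y≡15x+2 (mod 26); the inverse of 15 mod 26 is 7. Treating letters as 0–25, the rule is x ↦ 15x + 2 (mod 26).
Decoding tdebe: t(19)→7·(19−2)≡15=p; d(3)→7·(3−2)≡7=h; e(4)→7·(4−2)≡14=o; b(1)→7·(1−2)≡19=t; e(4)→7·(4−2)≡14=o (all mod 26).

photo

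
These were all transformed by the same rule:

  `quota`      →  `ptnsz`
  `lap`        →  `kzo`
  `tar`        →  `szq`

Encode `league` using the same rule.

Compare letters: q→p is +25, u→t is +25, o→n is +25 — a constant shift. Each letter is shifted forward by 25 in the alphabet (a Caesar shift of +25).
On league: l+25=k, e+25=d, a+25=z, g+25=f, u+25=t, e+25=d.

kdzftd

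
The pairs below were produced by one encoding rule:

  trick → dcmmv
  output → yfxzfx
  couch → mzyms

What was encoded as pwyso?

Shifts by position in trick: pos 0: t→d (+10), pos 1: r→c (+11), pos 2: i→m (+4), pos 3: c→m (+10), pos 4: k→v (+11) — repeating every 3. A repeating key of period 3 is used — shifts +10, +11, +4 over and over.
Reversing it on pwyso: p−10=f, w−11=l, y−4=u, s−10=i, o−11=d.

fluid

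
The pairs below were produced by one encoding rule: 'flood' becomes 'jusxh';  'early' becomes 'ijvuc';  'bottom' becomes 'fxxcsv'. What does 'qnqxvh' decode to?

Shifts by position in flood: pos 0: f→j (+4), pos 1: l→u (+9), pos 2: o→s (+4), pos 3: o→x (+9) — repeating every 2. The shifts repeat in a cycle of length 2: positions 0,1,… shift by +4, +9, then the pattern repeats.
Decoding qnqxvh: q−4=m, n−9=e, q−4=m, x−9=o, v−4=r, h−9=y.

memory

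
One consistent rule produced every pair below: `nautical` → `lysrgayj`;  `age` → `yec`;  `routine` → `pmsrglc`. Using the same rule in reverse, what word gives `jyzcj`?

label

Compare letters: n→l is +24, a→y is +24, u→s is +24 — a constant shift. This is a Caesar cipher with shift 24.
Reversing it on jyzcj: j−24=l, y−24=a, z−24=b, c−24=e, j−24=l.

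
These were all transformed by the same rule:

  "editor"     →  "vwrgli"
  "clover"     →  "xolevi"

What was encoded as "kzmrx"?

Each pair mirrors across the alphabet (e↔v, d↔w, i↔r): positions sum to 25. Each letter is replaced by its mirror in the alphabet: a↔z, b↔y, c↔x, and so on (the Atbash cipher).
Reversing it on kzmrx: k↔p, z↔a, m↔n, r↔i, x↔c.

panic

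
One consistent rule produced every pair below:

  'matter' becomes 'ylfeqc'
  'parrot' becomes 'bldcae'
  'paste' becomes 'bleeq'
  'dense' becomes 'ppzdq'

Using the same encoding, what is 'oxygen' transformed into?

aikrqy

A repeating key of period 2 is used — shifts +12, +11 over and over.
For oxygen: o+12=a, x+11=i, y+12=k, g+11=r, e+12=q, n+11=y.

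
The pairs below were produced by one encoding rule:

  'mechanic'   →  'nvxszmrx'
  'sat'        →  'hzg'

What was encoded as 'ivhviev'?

Each pair mirrors across the alphabet (m↔n, e↔v, c↔x): positions sum to 25. This is the alphabet-reversal cipher (Atbash): a becomes z, b becomes y, etc.
Decoding ivhviev: i↔r, v↔e, h↔s, v↔e, i↔r, e↔v, v↔e.

reserve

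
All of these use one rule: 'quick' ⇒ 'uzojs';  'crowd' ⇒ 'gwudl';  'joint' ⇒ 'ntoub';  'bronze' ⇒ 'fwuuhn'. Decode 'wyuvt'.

In quick: q→u is +4, u→z is +5, i→o is +6, c→j is +7 — the shift increases by 1 each position. The shift increases by 1 at each position, starting from +4: 4, 5, 6, ….
Undoing it on wyuvt: w−4=s, y−5=t, u−6=o, v−7=o, t−8=l.

stool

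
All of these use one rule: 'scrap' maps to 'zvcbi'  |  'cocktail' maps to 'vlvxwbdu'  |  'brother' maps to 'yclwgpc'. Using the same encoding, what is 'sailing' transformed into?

zbdudoj

Each letter's alphabet position (a=0..z=25) is mapped through 23·x+1 mod 26 — an affine cipher.
For sailing: s(18)→23·18+1≡25=z; a(0)→23·0+1≡1=b; i(8)→23·8+1≡3=d; l(11)→23·11+1≡20=u; i(8)→23·8+1≡3=d; n(13)→23·13+1≡14=o; g(6)→23·6+1≡9=j (all mod 26).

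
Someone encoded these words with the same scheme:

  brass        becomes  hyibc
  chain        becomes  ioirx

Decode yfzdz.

Each letter shifts forward by (position + 6), i.e. 6, 7, 8, … — the shift grows by one for each successive letter.
Undoing it on yfzdz: y−6=s, f−7=y, z−8=r, d−9=u, z−10=p.

syrup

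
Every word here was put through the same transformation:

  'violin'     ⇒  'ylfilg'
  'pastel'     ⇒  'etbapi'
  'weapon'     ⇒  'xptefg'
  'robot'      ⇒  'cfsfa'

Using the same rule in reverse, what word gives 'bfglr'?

sonic

v(21)→y(24) and i(8)→l(11) fit y≡25x+19 (mod 26); the inverse of 25 mod 26 is 25. Each letter's alphabet position (a=0..z=25) is mapped through 25·x+19 mod 26 — an affine cipher.
Reversing it on bfglr: b(1)→25·(1−19)≡18=s; f(5)→25·(5−19)≡14=o; g(6)→25·(6−19)≡13=n; l(11)→25·(11−19)≡8=i; r(17)→25·(17−19)≡2=c (all mod 26).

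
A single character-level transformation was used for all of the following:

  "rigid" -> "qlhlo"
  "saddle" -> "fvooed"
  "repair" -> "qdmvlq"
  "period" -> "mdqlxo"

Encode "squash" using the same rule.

Each letter's alphabet position (a=0..z=25) is mapped through 15·x+21 mod 26 — an affine cipher.
Applying it to squash: s(18)→15·18+21≡5=f; q(16)→15·16+21≡1=b; u(20)→15·20+21≡9=j; a(0)→15·0+21≡21=v; s(18)→15·18+21≡5=f; h(7)→15·7+21≡22=w (all mod 26).

fbjvfw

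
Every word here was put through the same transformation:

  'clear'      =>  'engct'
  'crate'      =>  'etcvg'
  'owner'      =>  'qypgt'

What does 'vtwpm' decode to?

Compare letters: c→e is +2, l→n is +2, e→g is +2 — a constant shift. Each letter is shifted forward by 2 in the alphabet (a Caesar shift of +2).
Reversing it on vtwpm: v−2=t, t−2=r, w−2=u, p−2=n, m−2=k.

trunk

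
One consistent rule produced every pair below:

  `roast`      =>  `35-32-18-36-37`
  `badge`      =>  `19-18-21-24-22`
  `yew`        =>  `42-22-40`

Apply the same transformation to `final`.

r is letter #18 and maps to 35: an offset of 17. Letters become their 1-based position plus 17 (so a→18, b→19, …).
For final: f=6→23, i=9→26, n=14→31, a=1→18, l=12→29.

23-26-31-18-29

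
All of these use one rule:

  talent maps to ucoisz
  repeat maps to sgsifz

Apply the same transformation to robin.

sqems

In talent: t→u is +1, a→c is +2, l→o is +3, e→i is +4 — the shift increases by 1 each position. The shift increases by 1 at each position, starting from +1: 1, 2, 3, ….
On robin: r+1=s, o+2=q, b+3=e, i+4=m, n+5=s.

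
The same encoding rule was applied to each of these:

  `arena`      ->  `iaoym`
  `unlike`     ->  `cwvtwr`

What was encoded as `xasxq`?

prime

In arena: a→i is +8, r→a is +9, e→o is +10, n→y is +11 — the shift increases by 1 each position. Each letter shifts forward by (position + 8), i.e. 8, 9, 10, … — the shift grows by one for each successive letter.
Decoding xasxq: x−8=p, a−9=r, s−10=i, x−11=m, q−12=e.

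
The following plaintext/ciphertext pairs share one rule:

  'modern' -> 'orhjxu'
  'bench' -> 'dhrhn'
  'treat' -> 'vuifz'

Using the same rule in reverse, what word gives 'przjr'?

novel

The shift increases by 1 at each position, starting from +2: 2, 3, 4, ….
Reversing it on przjr: p−2=n, r−3=o, z−4=v, j−5=e, r−6=l.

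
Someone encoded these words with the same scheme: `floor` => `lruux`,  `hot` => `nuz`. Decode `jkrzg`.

Compare letters: f→l is +6, l→r is +6, o→u is +6 — a constant shift. This is a Caesar cipher with shift 6.
Reversing it on jkrzg: j−6=d, k−6=e, r−6=l, z−6=t, g−6=a.

delta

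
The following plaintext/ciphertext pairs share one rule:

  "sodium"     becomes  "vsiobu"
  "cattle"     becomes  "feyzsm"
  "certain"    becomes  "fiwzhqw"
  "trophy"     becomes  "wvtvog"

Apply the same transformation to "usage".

In sodium: s→v is +3, o→s is +4, d→i is +5, i→o is +6 — the shift increases by 1 each position. Letter i (0-indexed) is shifted by i+3, so successive shifts are 3, 4, 5, ….
On usage: u+3=x, s+4=w, a+5=f, g+6=m, e+7=l.

xwfml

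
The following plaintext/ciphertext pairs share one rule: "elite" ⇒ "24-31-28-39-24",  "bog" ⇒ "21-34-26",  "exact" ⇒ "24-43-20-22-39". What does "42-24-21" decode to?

web

e is letter #5 and maps to 24: an offset of 19. Letters become their 1-based position plus 19 (so a→20, b→21, …).
Undoing it on 42-24-21: 42→(42−19)÷1=23=w, 24→(24−19)÷1=5=e, 21→(21−19)÷1=2=b.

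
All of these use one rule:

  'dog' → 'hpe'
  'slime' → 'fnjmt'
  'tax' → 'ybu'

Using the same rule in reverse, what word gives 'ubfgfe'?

The output letters match the input read backwards, each shifted +1: dog reversed is god. The word is reversed, then every letter is shifted forward by 1.
Decoding ubfgfe: shift back: u−1=t, b−1=a, f−1=e, g−1=f, f−1=e, e−1=d → taefed; then reverse → defeat.

defeat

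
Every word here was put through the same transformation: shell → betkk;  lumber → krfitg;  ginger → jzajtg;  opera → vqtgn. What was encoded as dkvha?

clown

s(18)→b(1) and h(7)→e(4) fit y≡21x+13 (mod 26); the inverse of 21 mod 26 is 5. This is an affine cipher: with a=0,…,z=25, each position x becomes (21x+13) mod 26.
Decoding dkvha: d(3)→5·(3−13)≡2=c; k(10)→5·(10−13)≡11=l; v(21)→5·(21−13)≡14=o; h(7)→5·(7−13)≡22=w; a(0)→5·(0−13)≡13=n (all mod 26).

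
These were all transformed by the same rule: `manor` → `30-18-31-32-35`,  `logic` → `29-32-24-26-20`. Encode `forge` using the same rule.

23-32-35-24-22

Letters become their 1-based position plus 17 (so a→18, b→19, …).
Applying it to forge: f=6→23, o=15→32, r=18→35, g=7→24, e=5→22.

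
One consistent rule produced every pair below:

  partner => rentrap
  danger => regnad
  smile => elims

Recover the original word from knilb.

blink

The output letters match the input read backwards: partner reversed is rentrap. It's just the letters in reverse order.
Reversing it on knilb: then reverse → blink.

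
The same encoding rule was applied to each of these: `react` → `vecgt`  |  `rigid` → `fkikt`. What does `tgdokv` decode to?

timber

The output letters match the input read backwards, each shifted +2: react reversed is tcaer. The word is reversed, then every letter is shifted forward by 2.
Reversing it on tgdokv: shift back: t−2=r, g−2=e, d−2=b, o−2=m, k−2=i, v−2=t → rebmit; then reverse → timber.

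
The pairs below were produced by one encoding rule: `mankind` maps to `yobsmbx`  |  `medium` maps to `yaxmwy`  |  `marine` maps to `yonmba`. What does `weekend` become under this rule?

Each letter's alphabet position (a=0..z=25) is mapped through 3·x+14 mod 26 — an affine cipher.
Applying it to weekend: w(22)→3·22+14≡2=c; e(4)→3·4+14≡0=a; e(4)→3·4+14≡0=a; k(10)→3·10+14≡18=s; e(4)→3·4+14≡0=a; n(13)→3·13+14≡1=b; d(3)→3·3+14≡23=x (all mod 26).

caasabx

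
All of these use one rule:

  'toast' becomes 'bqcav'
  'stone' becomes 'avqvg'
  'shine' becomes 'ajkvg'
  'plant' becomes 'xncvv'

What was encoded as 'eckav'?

Shifts by position in toast: pos 0: t→b (+8), pos 1: o→q (+2), pos 2: a→c (+2), pos 3: s→a (+8), pos 4: t→v (+2) — repeating every 3. A repeating key of period 3 is used — shifts +8, +2, +2 over and over.
Reversing it on eckav: e−8=w, c−2=a, k−2=i, a−8=s, v−2=t.

waist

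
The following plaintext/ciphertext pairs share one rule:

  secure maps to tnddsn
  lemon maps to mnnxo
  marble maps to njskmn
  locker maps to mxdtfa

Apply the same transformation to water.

It's a Vigenère-style cipher with numeric key [1,9]: position i shifts by key[i mod 2].
On water: w+1=x, a+9=j, t+1=u, e+9=n, r+1=s.

xjuns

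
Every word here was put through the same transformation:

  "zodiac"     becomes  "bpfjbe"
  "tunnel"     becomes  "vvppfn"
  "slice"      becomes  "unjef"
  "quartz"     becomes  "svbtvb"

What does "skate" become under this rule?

umbvf

The shift depends on letter class: consonant z→b is +2, but vowel o→p is +1. The rule splits by letter class: vowels +1, consonants +2.
For skate: s(cons)+2=u, k(cons)+2=m, a(vowel)+1=b, t(cons)+2=v, e(vowel)+1=f.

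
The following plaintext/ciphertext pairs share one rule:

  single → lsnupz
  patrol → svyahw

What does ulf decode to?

The output letters match the input read backwards, each shifted +7: single reversed is elgnis. Read the word backwards and shift each letter +7.
Reversing it on ulf: shift back: u−7=n, l−7=e, f−7=y → ney; then reverse → yen.

yen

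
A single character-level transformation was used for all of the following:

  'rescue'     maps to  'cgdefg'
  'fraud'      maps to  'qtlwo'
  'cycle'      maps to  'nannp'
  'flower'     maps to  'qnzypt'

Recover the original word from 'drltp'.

Shifts by position in rescue: pos 0: r→c (+11), pos 1: e→g (+2), pos 2: s→d (+11), pos 3: c→e (+2) — repeating every 2. The shifts repeat in a cycle of length 2: positions 0,1,… shift by +11, +2, then the pattern repeats.
Reversing it on drltp: d−11=s, r−2=p, l−11=a, t−2=r, p−11=e.

spare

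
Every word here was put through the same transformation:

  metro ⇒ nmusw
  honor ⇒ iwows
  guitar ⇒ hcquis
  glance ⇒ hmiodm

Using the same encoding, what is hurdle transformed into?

icsemm

The shift depends on letter class: consonant m→n is +1, but vowel e→m is +8. Two shifts are in play — +8 for a/e/i/o/u, +1 for every other letter.
On hurdle: h(cons)+1=i, u(vowel)+8=c, r(cons)+1=s, d(cons)+1=e, l(cons)+1=m, e(vowel)+8=m.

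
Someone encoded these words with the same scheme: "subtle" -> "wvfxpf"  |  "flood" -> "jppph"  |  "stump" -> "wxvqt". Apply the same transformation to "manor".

The shift depends on letter class: consonant s→w is +4, but vowel u→v is +1. Vowels shift forward by 1 and consonants shift forward by 4.
Applying it to manor: m(cons)+4=q, a(vowel)+1=b, n(cons)+4=r, o(vowel)+1=p, r(cons)+4=v.

qbrpv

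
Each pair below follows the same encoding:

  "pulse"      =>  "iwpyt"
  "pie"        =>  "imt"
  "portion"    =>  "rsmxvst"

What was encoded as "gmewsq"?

The output letters match the input read backwards, each shifted +4: pulse reversed is eslup. Read the word backwards and shift each letter +4.
Decoding gmewsq: shift back: g−4=c, m−4=i, e−4=a, w−4=s, s−4=o, q−4=m → ciasom; then reverse → mosaic.

mosaic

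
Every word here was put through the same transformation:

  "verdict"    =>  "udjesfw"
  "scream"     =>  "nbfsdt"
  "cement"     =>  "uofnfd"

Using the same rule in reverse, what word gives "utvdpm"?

locust

Two steps: reverse the string, then apply a Caesar shift of +1.
Decoding utvdpm: shift back: u−1=t, t−1=s, v−1=u, d−1=c, p−1=o, m−1=l → tsucol; then reverse → locust.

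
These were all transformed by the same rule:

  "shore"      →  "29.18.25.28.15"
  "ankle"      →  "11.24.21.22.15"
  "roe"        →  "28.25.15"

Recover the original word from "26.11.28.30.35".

The number is (letter's place in the alphabet, a=1) + 10.
Decoding 26.11.28.30.35: 26→(26−10)÷1=16=p, 11→(11−10)÷1=1=a, 28→(28−10)÷1=18=r, 30→(30−10)÷1=20=t, 35→(35−10)÷1=25=y.

party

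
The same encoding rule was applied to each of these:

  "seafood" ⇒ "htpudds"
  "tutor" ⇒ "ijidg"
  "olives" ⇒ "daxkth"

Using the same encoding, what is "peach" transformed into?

Compare letters: s→h is +15, e→t is +15, a→p is +15 — a constant shift. This is a Caesar cipher with shift 15.
For peach: p+15=e, e+15=t, a+15=p, c+15=r, h+15=w.

etprw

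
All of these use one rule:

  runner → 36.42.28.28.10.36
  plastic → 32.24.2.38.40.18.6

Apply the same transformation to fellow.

r(#18)→36 and u(#21)→42: differences scale by 2, so n = 2·pos + 0. With a=1..z=26, the number is 2·pos.
For fellow: f=6→12, e=5→10, l=12→24, l=12→24, o=15→30, w=23→46.

12.10.24.24.30.46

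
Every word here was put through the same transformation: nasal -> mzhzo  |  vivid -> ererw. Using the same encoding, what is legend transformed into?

ovtvmw

Each letter is replaced by its mirror in the alphabet: a↔z, b↔y, c↔x, and so on (the Atbash cipher).
For legend: l↔o, e↔v, g↔t, e↔v, n↔m, d↔w.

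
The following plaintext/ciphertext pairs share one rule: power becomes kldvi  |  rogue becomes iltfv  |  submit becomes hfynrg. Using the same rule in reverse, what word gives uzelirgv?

Each pair mirrors across the alphabet (p↔k, o↔l, w↔d): positions sum to 25. Letters are reflected about the middle of the alphabet (position → 25−position): Atbash.
Decoding uzelirgv: u↔f, z↔a, e↔v, l↔o, i↔r, r↔i, g↔t, v↔e.

favorite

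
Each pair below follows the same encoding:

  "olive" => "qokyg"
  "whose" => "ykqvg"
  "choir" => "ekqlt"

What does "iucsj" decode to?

graph

Shifts by position in olive: pos 0: o→q (+2), pos 1: l→o (+3), pos 2: i→k (+2), pos 3: v→y (+3) — repeating every 2. It's a Vigenère-style cipher with numeric key [2,3]: position i shifts by key[i mod 2].
Reversing it on iucsj: i−2=g, u−3=r, c−2=a, s−3=p, j−2=h.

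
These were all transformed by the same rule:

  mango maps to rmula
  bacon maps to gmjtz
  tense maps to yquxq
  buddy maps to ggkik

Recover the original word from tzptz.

It's a Vigenère-style cipher with numeric key [5,12,7]: position i shifts by key[i mod 3].
Reversing it on tzptz: t−5=o, z−12=n, p−7=i, t−5=o, z−12=n.

onion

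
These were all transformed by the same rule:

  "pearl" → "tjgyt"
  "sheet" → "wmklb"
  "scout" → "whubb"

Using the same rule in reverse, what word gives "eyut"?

atom

In pearl: p→t is +4, e→j is +5, a→g is +6, r→y is +7 — the shift increases by 1 each position. Letter i (0-indexed) is shifted by i+4, so successive shifts are 4, 5, 6, ….
Decoding eyut: e−4=a, y−5=t, u−6=o, t−7=m.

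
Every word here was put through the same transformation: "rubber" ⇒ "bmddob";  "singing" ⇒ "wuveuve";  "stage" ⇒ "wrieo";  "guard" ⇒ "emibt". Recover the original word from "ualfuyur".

implicit

Each letter's alphabet position (a=0..z=25) is mapped through 21·x+8 mod 26 — an affine cipher.
Undoing it on ualfuyur: u(20)→5·(20−8)≡8=i; a(0)→5·(0−8)≡12=m; l(11)→5·(11−8)≡15=p; f(5)→5·(5−8)≡11=l; u(20)→5·(20−8)≡8=i; y(24)→5·(24−8)≡2=c; u(20)→5·(20−8)≡8=i; r(17)→5·(17−8)≡19=t (all mod 26).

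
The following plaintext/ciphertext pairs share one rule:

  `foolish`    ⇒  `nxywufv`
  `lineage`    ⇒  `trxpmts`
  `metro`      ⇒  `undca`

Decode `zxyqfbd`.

rooftop

Letter i (0-indexed) is shifted by i+8, so successive shifts are 8, 9, 10, ….
Reversing it on zxyqfbd: z−8=r, x−9=o, y−10=o, q−11=f, f−12=t, b−13=o, d−14=p.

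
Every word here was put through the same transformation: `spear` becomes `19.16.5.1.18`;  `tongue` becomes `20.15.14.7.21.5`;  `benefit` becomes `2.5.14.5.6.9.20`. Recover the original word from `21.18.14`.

urn

s is letter #19 and maps to 19: an offset of 0. Letters become their 1-indexed alphabet positions: a=1 … z=26.
Undoing it on 21.18.14: 21=u, 18=r, 14=n.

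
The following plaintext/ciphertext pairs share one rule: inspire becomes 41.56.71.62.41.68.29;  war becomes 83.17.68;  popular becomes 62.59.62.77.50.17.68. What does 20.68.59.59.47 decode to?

i(#9)→41 and n(#14)→56: differences scale by 3, so n = 3·pos + 14. With a=1..z=26, the number is 3·pos + 14.
Decoding 20.68.59.59.47: 20→(20−14)÷3=2=b, 68→(68−14)÷3=18=r, 59→(59−14)÷3=15=o, 59→(59−14)÷3=15=o, 47→(47−14)÷3=11=k.

brook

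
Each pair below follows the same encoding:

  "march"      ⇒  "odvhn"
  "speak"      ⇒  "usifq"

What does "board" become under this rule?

drewj

In march: m→o is +2, a→d is +3, r→v is +4, c→h is +5 — the shift increases by 1 each position. Each letter shifts forward by (position + 2), i.e. 2, 3, 4, … — the shift grows by one for each successive letter.
On board: b+2=d, o+3=r, a+4=e, r+5=w, d+6=j.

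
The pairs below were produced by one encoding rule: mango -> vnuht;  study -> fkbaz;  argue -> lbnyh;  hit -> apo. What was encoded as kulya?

trend

The output letters match the input read backwards, each shifted +7: mango reversed is ognam. The word is reversed, then every letter is shifted forward by 7.
Reversing it on kulya: shift back: k−7=d, u−7=n, l−7=e, y−7=r, a−7=t → dnert; then reverse → trend.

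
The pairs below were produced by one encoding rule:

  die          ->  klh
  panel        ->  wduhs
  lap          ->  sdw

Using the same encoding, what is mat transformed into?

tda

The shift depends on letter class: consonant d→k is +7, but vowel i→l is +3. Two shifts are in play — +3 for a/e/i/o/u, +7 for every other letter.
For mat: m(cons)+7=t, a(vowel)+3=d, t(cons)+7=a.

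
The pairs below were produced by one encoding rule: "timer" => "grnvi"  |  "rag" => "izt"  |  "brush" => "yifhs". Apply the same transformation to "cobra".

xlyiz

Letters are reflected about the middle of the alphabet (position → 25−position): Atbash.
Applying it to cobra: c↔x, o↔l, b↔y, r↔i, a↔z.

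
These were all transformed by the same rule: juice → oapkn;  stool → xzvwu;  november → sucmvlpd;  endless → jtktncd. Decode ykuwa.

tenor

In juice: j→o is +5, u→a is +6, i→p is +7, c→k is +8 — the shift increases by 1 each position. Each letter shifts forward by (position + 5), i.e. 5, 6, 7, … — the shift grows by one for each successive letter.
Decoding ykuwa: y−5=t, k−6=e, u−7=n, w−8=o, a−9=r.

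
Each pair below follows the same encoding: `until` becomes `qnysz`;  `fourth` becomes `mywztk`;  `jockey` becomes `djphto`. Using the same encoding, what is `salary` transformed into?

dwfqfx

The output letters match the input read backwards, each shifted +5: until reversed is litnu. Read the word backwards and shift each letter +5.
Applying it to salary: reverse → yralas; then shift: y+5=d, r+5=w, a+5=f, l+5=q, a+5=f, s+5=x.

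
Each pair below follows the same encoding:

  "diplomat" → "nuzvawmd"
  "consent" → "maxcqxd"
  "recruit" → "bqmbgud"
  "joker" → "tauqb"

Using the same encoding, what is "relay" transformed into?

bqvmi

The shift depends on letter class: consonant d→n is +10, but vowel i→u is +12. Two shifts are in play — +12 for a/e/i/o/u, +10 for every other letter.
For relay: r(cons)+10=b, e(vowel)+12=q, l(cons)+10=v, a(vowel)+12=m, y(cons)+10=i.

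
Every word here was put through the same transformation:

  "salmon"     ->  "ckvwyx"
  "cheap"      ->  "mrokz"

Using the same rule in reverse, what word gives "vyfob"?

Each letter is shifted forward by 10 in the alphabet (a Caesar shift of +10).
Undoing it on vyfob: v−10=l, y−10=o, f−10=v, o−10=e, b−10=r.

lover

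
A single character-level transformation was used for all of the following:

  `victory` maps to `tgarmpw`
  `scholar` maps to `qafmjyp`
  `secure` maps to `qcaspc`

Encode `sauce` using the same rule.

This is a Caesar cipher with shift 24.
For sauce: s+24=q, a+24=y, u+24=s, c+24=a, e+24=c.

qysac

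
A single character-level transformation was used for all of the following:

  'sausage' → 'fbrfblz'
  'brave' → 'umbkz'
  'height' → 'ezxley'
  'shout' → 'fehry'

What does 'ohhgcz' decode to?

noodle

s(18)→f(5) and a(0)→b(1) fit y≡19x+1 (mod 26); the inverse of 19 mod 26 is 11. Treating letters as 0–25, the rule is x ↦ 19x + 1 (mod 26).
Reversing it on ohhgcz: o(14)→11·(14−1)≡13=n; h(7)→11·(7−1)≡14=o; h(7)→11·(7−1)≡14=o; g(6)→11·(6−1)≡3=d; c(2)→11·(2−1)≡11=l; z(25)→11·(25−1)≡4=e (all mod 26).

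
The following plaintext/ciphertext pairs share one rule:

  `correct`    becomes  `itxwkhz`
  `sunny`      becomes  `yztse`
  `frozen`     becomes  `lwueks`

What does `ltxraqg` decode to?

formula

Shifts by position in correct: pos 0: c→i (+6), pos 1: o→t (+5), pos 2: r→x (+6), pos 3: r→w (+5) — repeating every 2. It's a Vigenère-style cipher with numeric key [6,5]: position i shifts by key[i mod 2].
Decoding ltxraqg: l−6=f, t−5=o, x−6=r, r−5=m, a−6=u, q−5=l, g−6=a.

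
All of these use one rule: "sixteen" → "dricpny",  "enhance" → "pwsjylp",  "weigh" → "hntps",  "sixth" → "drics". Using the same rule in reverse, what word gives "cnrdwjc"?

Shifts by position in sixteen: pos 0: s→d (+11), pos 1: i→r (+9), pos 2: x→i (+11), pos 3: t→c (+9) — repeating every 2. The shifts repeat in a cycle of length 2: positions 0,1,… shift by +11, +9, then the pattern repeats.
Decoding cnrdwjc: c−11=r, n−9=e, r−11=g, d−9=u, w−11=l, j−9=a, c−11=r.

regular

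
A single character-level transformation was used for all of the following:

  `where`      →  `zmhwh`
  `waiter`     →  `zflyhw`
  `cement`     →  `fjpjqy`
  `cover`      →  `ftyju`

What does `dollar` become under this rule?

Shifts by position in where: pos 0: w→z (+3), pos 1: h→m (+5), pos 2: e→h (+3), pos 3: r→w (+5) — repeating every 2. A repeating key of period 2 is used — shifts +3, +5 over and over.
On dollar: d+3=g, o+5=t, l+3=o, l+5=q, a+3=d, r+5=w.

gtoqdw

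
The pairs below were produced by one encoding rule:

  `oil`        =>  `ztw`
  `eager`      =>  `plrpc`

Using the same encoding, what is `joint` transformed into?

uztye

Compare letters: o→z is +11, i→t is +11, l→w is +11 — a constant shift. It's a constant shift of +11 (ROT11).
Applying it to joint: j+11=u, o+11=z, i+11=t, n+11=y, t+11=e.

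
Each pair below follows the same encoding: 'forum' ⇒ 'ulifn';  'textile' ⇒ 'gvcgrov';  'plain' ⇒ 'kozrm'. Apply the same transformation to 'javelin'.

qzevorm

Each pair mirrors across the alphabet (f↔u, o↔l, r↔i): positions sum to 25. Each letter is replaced by its mirror in the alphabet: a↔z, b↔y, c↔x, and so on (the Atbash cipher).
On javelin: j↔q, a↔z, v↔e, e↔v, l↔o, i↔r, n↔m.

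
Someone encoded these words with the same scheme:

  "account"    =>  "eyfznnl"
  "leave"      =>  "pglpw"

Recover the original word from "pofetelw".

latitude

Two steps: reverse the string, then apply a Caesar shift of +11.
Undoing it on pofetelw: shift back: p−11=e, o−11=d, f−11=u, e−11=t, t−11=i, e−11=t, l−11=a, w−11=l → edutital; then reverse → latitude.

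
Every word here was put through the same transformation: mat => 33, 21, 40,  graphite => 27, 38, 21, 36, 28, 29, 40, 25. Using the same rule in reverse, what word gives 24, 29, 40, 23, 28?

m is letter #13 and maps to 33: an offset of 20. The number is (letter's place in the alphabet, a=1) + 20.
Decoding 24, 29, 40, 23, 28: 24→(24−20)÷1=4=d, 29→(29−20)÷1=9=i, 40→(40−20)÷1=20=t, 23→(23−20)÷1=3=c, 28→(28−20)÷1=8=h.

ditch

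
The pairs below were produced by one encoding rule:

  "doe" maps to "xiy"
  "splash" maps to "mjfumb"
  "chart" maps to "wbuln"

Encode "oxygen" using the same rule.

irsayh

Compare letters: d→x is +20, o→i is +20, e→y is +20 — a constant shift. Each letter is shifted forward by 20 in the alphabet (a Caesar shift of +20).
Applying it to oxygen: o+20=i, x+20=r, y+20=s, g+20=a, e+20=y, n+20=h.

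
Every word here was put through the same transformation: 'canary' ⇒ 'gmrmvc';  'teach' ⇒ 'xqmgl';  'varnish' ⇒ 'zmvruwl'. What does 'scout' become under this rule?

wgagx

The rule splits by letter class: vowels +12, consonants +4.
On scout: s(cons)+4=w, c(cons)+4=g, o(vowel)+12=a, u(vowel)+12=g, t(cons)+4=x.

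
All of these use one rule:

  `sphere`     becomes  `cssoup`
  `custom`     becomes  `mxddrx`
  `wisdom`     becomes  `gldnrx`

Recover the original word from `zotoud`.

Shifts by position in sphere: pos 0: s→c (+10), pos 1: p→s (+3), pos 2: h→s (+11), pos 3: e→o (+10), pos 4: r→u (+3), pos 5: e→p (+11) — repeating every 3. The shifts repeat in a cycle of length 3: positions 0,1,… shift by +10, +3, +11, then the pattern repeats.
Reversing it on zotoud: z−10=p, o−3=l, t−11=i, o−10=e, u−3=r, d−11=s.

pliers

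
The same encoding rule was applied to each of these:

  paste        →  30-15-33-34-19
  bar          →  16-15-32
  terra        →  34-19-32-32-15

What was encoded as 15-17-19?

ace

The number is (letter's place in the alphabet, a=1) + 14.
Decoding 15-17-19: 15→(15−14)÷1=1=a, 17→(17−14)÷1=3=c, 19→(19−14)÷1=5=e.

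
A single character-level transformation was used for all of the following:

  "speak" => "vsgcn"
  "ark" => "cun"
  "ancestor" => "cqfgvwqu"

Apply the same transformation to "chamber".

The shift depends on letter class: consonant s→v is +3, but vowel e→g is +2. Vowels shift forward by 2 and consonants shift forward by 3.
For chamber: c(cons)+3=f, h(cons)+3=k, a(vowel)+2=c, m(cons)+3=p, b(cons)+3=e, e(vowel)+2=g, r(cons)+3=u.

fkcpegu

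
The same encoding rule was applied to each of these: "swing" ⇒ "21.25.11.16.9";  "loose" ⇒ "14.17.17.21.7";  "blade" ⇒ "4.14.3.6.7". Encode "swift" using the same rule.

21.25.11.8.22

s is letter #19 and maps to 21: an offset of 2. Each letter is replaced by its alphabet position (a=1..z=26) + 2.
Applying it to swift: s=19→21, w=23→25, i=9→11, f=6→8, t=20→22.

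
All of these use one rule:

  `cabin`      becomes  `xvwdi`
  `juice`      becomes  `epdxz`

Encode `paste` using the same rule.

kvnoz

Compare letters: c→x is +21, a→v is +21, b→w is +21 — a constant shift. Each letter is shifted forward by 21 in the alphabet (a Caesar shift of +21).
Applying it to paste: p+21=k, a+21=v, s+21=n, t+21=o, e+21=z.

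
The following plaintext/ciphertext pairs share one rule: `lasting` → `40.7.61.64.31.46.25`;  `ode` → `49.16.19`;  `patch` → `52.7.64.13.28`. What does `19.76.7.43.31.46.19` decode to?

examine

Each letter becomes 3×(its alphabet position, a=1..z=26) + 4.
Undoing it on 19.76.7.43.31.46.19: 19→(19−4)÷3=5=e, 76→(76−4)÷3=24=x, 7→(7−4)÷3=1=a, 43→(43−4)÷3=13=m, 31→(31−4)÷3=9=i, 46→(46−4)÷3=14=n, 19→(19−4)÷3=5=e.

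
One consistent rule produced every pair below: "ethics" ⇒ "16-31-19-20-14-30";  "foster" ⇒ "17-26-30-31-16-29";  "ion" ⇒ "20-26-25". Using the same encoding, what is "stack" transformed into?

30-31-12-14-22

e is letter #5 and maps to 16: an offset of 11. Each letter is replaced by its alphabet position (a=1..z=26) + 11.
On stack: s=19→30, t=20→31, a=1→12, c=3→14, k=11→22.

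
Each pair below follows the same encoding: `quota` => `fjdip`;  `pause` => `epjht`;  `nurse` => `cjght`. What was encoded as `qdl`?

Compare letters: q→f is +15, u→j is +15, o→d is +15 — a constant shift. It's a constant shift of +15 (ROT15).
Reversing it on qdl: q−15=b, d−15=o, l−15=w.

bow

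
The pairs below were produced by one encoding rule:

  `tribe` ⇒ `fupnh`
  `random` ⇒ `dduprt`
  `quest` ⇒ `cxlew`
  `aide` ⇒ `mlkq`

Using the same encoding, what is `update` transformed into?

Shifts by position in tribe: pos 0: t→f (+12), pos 1: r→u (+3), pos 2: i→p (+7), pos 3: b→n (+12), pos 4: e→h (+3) — repeating every 3. The shifts repeat in a cycle of length 3: positions 0,1,… shift by +12, +3, +7, then the pattern repeats.
Applying it to update: u+12=g, p+3=s, d+7=k, a+12=m, t+3=w, e+7=l.

gskmwl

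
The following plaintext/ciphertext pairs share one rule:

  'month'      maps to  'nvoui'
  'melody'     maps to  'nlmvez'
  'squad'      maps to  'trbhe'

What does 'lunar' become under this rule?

The shift depends on letter class: consonant m→n is +1, but vowel o→v is +7. Two shifts are in play — +7 for a/e/i/o/u, +1 for every other letter.
For lunar: l(cons)+1=m, u(vowel)+7=b, n(cons)+1=o, a(vowel)+7=h, r(cons)+1=s.

mbohs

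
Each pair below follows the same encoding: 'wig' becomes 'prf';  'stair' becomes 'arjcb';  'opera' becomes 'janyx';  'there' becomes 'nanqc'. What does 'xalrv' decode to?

The output letters match the input read backwards, each shifted +9: wig reversed is giw. Two steps: reverse the string, then apply a Caesar shift of +9.
Reversing it on xalrv: shift back: x−9=o, a−9=r, l−9=c, r−9=i, v−9=m → orcim; then reverse → micro.

micro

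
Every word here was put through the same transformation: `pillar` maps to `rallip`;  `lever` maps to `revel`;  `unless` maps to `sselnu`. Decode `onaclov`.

volcano

The output letters match the input read backwards: pillar reversed is rallip. It's just the letters in reverse order.
Reversing it on onaclov: then reverse → volcano.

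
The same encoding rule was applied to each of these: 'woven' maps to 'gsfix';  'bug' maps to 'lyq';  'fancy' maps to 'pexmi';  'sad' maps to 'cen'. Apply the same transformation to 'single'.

The shift depends on letter class: consonant w→g is +10, but vowel o→s is +4. Vowels shift forward by 4 and consonants shift forward by 10.
On single: s(cons)+10=c, i(vowel)+4=m, n(cons)+10=x, g(cons)+10=q, l(cons)+10=v, e(vowel)+4=i.

cmxqvi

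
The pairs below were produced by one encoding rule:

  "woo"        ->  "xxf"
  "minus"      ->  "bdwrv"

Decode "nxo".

foe

The output letters match the input read backwards, each shifted +9: woo reversed is oow. Two steps: reverse the string, then apply a Caesar shift of +9.
Reversing it on nxo: shift back: n−9=e, x−9=o, o−9=f → eof; then reverse → foe.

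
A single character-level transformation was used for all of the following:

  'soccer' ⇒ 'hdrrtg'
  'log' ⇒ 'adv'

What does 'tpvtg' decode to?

Compare letters: s→h is +15, o→d is +15, c→r is +15 — a constant shift. It's a constant shift of +15 (ROT15).
Undoing it on tpvtg: t−15=e, p−15=a, v−15=g, t−15=e, g−15=r.

eager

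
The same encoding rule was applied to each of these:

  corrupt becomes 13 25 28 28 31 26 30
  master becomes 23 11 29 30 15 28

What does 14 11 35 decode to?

day

c is letter #3 and maps to 13: an offset of 10. The number is (letter's place in the alphabet, a=1) + 10.
Decoding 14 11 35: 14→(14−10)÷1=4=d, 11→(11−10)÷1=1=a, 35→(35−10)÷1=25=y.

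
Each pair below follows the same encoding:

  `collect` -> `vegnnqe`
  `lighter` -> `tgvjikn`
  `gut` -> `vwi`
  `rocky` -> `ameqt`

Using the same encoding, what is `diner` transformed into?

The output letters match the input read backwards, each shifted +2: collect reversed is tcelloc. Two steps: reverse the string, then apply a Caesar shift of +2.
On diner: reverse → renid; then shift: r+2=t, e+2=g, n+2=p, i+2=k, d+2=f.

tgpkf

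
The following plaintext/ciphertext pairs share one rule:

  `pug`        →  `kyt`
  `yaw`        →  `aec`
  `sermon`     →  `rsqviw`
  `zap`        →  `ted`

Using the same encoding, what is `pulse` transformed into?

iwpyt

Two steps: reverse the string, then apply a Caesar shift of +4.
Applying it to pulse: reverse → eslup; then shift: e+4=i, s+4=w, l+4=p, u+4=y, p+4=t.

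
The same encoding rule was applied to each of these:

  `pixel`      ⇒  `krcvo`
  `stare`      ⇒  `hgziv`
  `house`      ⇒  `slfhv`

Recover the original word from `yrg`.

Each pair mirrors across the alphabet (p↔k, i↔r, x↔c): positions sum to 25. This is the alphabet-reversal cipher (Atbash): a becomes z, b becomes y, etc.
Decoding yrg: y↔b, r↔i, g↔t.

bit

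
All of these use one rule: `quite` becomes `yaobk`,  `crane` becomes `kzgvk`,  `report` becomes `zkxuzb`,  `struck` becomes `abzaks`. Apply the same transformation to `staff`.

The shift depends on letter class: consonant q→y is +8, but vowel u→a is +6. Two shifts are in play — +6 for a/e/i/o/u, +8 for every other letter.
Applying it to staff: s(cons)+8=a, t(cons)+8=b, a(vowel)+6=g, f(cons)+8=n, f(cons)+8=n.

abgnn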